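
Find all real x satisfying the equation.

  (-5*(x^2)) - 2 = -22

Step 1. [(-5*(x^2)) - 2 = -22] the outer -2 inverts by adding 2, so sub: -5*(x^2) = -20.
Step 2. [-5*(x^2) = -20] -5·(inner) — divide through by -5. So div: x^2 = 4.
Step 3. [x^2 = 4] √ both sides: 4 ≥ 0 gives two branches. So sqrt: x = 2 or -2.

Answer: x ∈ {-2, 2}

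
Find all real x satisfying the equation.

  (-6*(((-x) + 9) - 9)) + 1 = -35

Step 1. [(-6*(((-x) + 9) - 9)) + 1 = -35] +1 is outermost — subtract 1 both sides. So sub: -6*(((-x) + 9) - 9) = -36.
Step 2. [-6*(((-x) + 9) - 9) = -36] leading coefficient -6: divide by -6. So div: ((-x) + 9) - 9 = 6.
Step 3. [((-x) + 9) - 9 = 6] -9 is outermost — add 9 both sides, so sub: (-x) + 9 = 15.
Step 4. [(-x) + 9 = 15] 9 comes off first (subtract 9), so sub: -x = 6.
Step 5. [-x = 6] LHS negated; negate both sides. So neg: x = -6.

Answer: x ∈ {-6}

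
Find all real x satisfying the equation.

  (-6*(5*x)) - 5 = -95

Step 1. [(-6*(5*x)) - 5 = -95] add 5: x sits inside (… - 5) ⇒ sub: -6*(5*x) = -90.
Step 2. [-6*(5*x) = -90] -6 out front; divide by -6. So div: 5*x = 15.
Step 3. [5*x = 15] 5 out front; divide by 5, so div: x = 3.

Answer: x ∈ {3}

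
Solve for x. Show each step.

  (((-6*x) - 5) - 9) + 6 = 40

Step 1. [(((-6*x) - 5) - 9) + 6 = 40] subtract 6: x sits inside (… + 6). So sub: ((-6*x) - 5) - 9 = 34.
Step 2. [((-6*x) - 5) - 9 = 34] -9 is outermost — add 9 both sides ⇒ sub: (-6*x) - 5 = 43.
Step 3. [(-6*x) - 5 = 43] add 5: x sits inside (… - 5), so sub: -6*x = 48.
Step 4. [-6*x = 48] leading coefficient -6: divide by -6 ⇒ div: x = -8.

Answer: x ∈ {-8}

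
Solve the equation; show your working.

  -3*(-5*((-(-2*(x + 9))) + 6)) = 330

Step 1. [-3*(-5*((-(-2*(x + 9))) + 6)) = 330] leading coefficient -3: divide by -3 ⇒ div: -5*((-(-2*(x + 9))) + 6) = -110.
Step 2. [-5*((-(-2*(x + 9))) + 6) = -110] divide by the outer -5. So div: (-(-2*(x + 9))) + 6 = 22.
Step 3. [(-(-2*(x + 9))) + 6 = 22] subtract 6: x sits inside (… + 6). So sub: -(-2*(x + 9)) = 16.
Step 4. [-(-2*(x + 9)) = 16] leading − — multiply by −1. So neg: -2*(x + 9) = -16.
Step 5. [-2*(x + 9) = -16] leading coefficient -2: divide by -2. So div: x + 9 = 8.
Step 6. [x + 9 = 8] the outer +9 inverts by subtracting 9 ⇒ sub: x = -1.

Answer: x ∈ {-1}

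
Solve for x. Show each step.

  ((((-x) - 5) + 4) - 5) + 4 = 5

Step 1. [((((-x) - 5) + 4) - 5) + 4 = 5] +4 is outermost — subtract 4 both sides. So sub: (((-x) - 5) + 4) - 5 = 1.
Step 2. [(((-x) - 5) + 4) - 5 = 1] add 5: x sits inside (… - 5) ⇒ sub: ((-x) - 5) + 4 = 6.
Step 3. [((-x) - 5) + 4 = 6] subtract 4: x sits inside (… + 4) ⇒ sub: (-x) - 5 = 2.
Step 4. [(-x) - 5 = 2] peel the -5: add 5 from each side. So sub: -x = 7.
Step 5. [-x = 7] leading − — multiply by −1, so neg: x = -7.

Answer: x ∈ {-7}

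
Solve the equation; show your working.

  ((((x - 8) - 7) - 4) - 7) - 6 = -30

Step 1. [((((x - 8) - 7) - 4) - 7) - 6 = -30] peel the -6: add 6 from each side, so sub: (((x - 8) - 7) - 4) - 7 = -24.
Step 2. [(((x - 8) - 7) - 4) - 7 = -24] -7 is outermost — add 7 both sides ⇒ sub: ((x - 8) - 7) - 4 = -17.
Step 3. [((x - 8) - 7) - 4 = -17] the outer -4 inverts by adding 4 ⇒ sub: (x - 8) - 7 = -13.
Step 4. [(x - 8) - 7 = -13] the outer -7 inverts by adding 7 ⇒ sub: x - 8 = -6.
Step 5. [x - 8 = -6] peel the -8: add 8 from each side, so sub: x = 2.

Answer: x ∈ {2}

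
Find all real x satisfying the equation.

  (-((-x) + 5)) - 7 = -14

Step 1. [(-((-x) + 5)) - 7 = -14] peel the -7: add 7 from each side, so sub: -((-x) + 5) = -7.
Step 2. [-((-x) + 5) = -7] LHS negated; negate both sides ⇒ neg: (-x) + 5 = 7.
Step 3. [(-x) + 5 = 7] peel the +5: subtract 5 from each side, so sub: -x = 2.
Step 4. [-x = 2] LHS negated; negate both sides. So neg: x = -2.

Answer: x ∈ {-2}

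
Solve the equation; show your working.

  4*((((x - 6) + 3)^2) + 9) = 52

Step 1. [4*((((x - 6) + 3)^2) + 9) = 52] divide by the outer 4 ⇒ div: (((x - 6) + 3)^2) + 9 = 13.
Step 2. [(((x - 6) + 3)^2) + 9 = 13] +9 is outermost — subtract 9 both sides, so sub: ((x - 6) + 3)^2 = 4.
Step 3. [((x - 6) + 3)^2 = 4] LHS squared, RHS 4 ≥ 0: apply √ (±) ⇒ sqrt: (x - 6) + 3 = 2 or -2.
Step 4. [(x - 6) + 3 = 2 or -2] peel the +3: subtract 3 from each side. So sub: x - 6 = -1 or -5.
Step 5. [x - 6 = -1 or -5] the outer -6 inverts by adding 6, so sub: x = 5 or 1.

Answer: x ∈ {1, 5}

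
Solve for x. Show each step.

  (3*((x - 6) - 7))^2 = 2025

Step 1. [(3*((x - 6) - 7))^2 = 2025] LHS squared, RHS 2025 ≥ 0: apply √ (±). So sqrt: 3*((x - 6) - 7) = 45 or -45.
Step 2. [3*((x - 6) - 7) = 45 or -45] divide by the outer 3. So div: (x - 6) - 7 = 15 or -15.
Step 3. [(x - 6) - 7 = 15 or -15] peel the -7: add 7 from each side, so sub: x - 6 = 22 or -8.
Step 4. [x - 6 = 22 or -8] peel the -6: add 6 from each side ⇒ sub: x = 28 or -2.

Answer: x ∈ {-2, 28}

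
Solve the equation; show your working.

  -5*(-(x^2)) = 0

Step 1. [-5*(-(x^2)) = 0] -5·(inner) — divide through by -5. So div: -(x^2) = 0.
Step 2. [-(x^2) = 0] flip signs both sides. So neg: x^2 = 0.
Step 3. [x^2 = 0] LHS squared, RHS 0 ≥ 0: apply √ (±) ⇒ sqrt: x = 0.

Answer: x ∈ {0}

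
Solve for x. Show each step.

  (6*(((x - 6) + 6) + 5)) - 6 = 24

Step 1. [(6*(((x - 6) + 6) + 5)) - 6 = 24] 6 divides every term; factor it out ⇒ factor: (((x - 6) + 6) + 5) - 1 = 4.
Step 2. [(((x - 6) + 6) + 5) - 1 = 4] add 1: x sits inside (… - 1). So sub: ((x - 6) + 6) + 5 = 5.
Step 3. [((x - 6) + 6) + 5 = 5] +5 is outermost — subtract 5 both sides ⇒ sub: (x - 6) + 6 = 0.
Step 4. [(x - 6) + 6 = 0] subtract 6: x sits inside (… + 6). So sub: x - 6 = -6.
Step 5. [x - 6 = -6] peel the -6: add 6 from each side, so sub: x = 0.

Answer: x ∈ {0}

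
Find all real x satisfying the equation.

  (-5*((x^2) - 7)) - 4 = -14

Step 1. [(-5*((x^2) - 7)) - 4 = -14] -4 is outermost — add 4 both sides, so sub: -5*((x^2) - 7) = -10.
Step 2. [-5*((x^2) - 7) = -10] leading coefficient -5: divide by -5, so div: (x^2) - 7 = 2.
Step 3. [(x^2) - 7 = 2] peel the -7: add 7 from each side ⇒ sub: x^2 = 9.
Step 4. [x^2 = 9] LHS squared, RHS 9 ≥ 0: apply √ (±) ⇒ sqrt: x = 3 or -3.

Answer: x ∈ {-3, 3}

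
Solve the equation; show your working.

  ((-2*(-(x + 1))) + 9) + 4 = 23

Step 1. [((-2*(-(x + 1))) + 9) + 4 = 23] subtract 4: x sits inside (… + 4). So sub: (-2*(-(x + 1))) + 9 = 19.
Step 2. [(-2*(-(x + 1))) + 9 = 19] 9 comes off first (subtract 9). So sub: -2*(-(x + 1)) = 10.
Step 3. [-2*(-(x + 1)) = 10] -2·(inner) — divide through by -2 ⇒ div: -(x + 1) = -5.
Step 4. [-(x + 1) = -5] LHS negated; negate both sides. So neg: x + 1 = 5.
Step 5. [x + 1 = 5] +1 is outermost — subtract 1 both sides ⇒ sub: x = 4.

Answer: x ∈ {4}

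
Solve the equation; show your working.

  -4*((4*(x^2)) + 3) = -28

Step 1. [-4*((4*(x^2)) + 3) = -28] divide by the outer -4 ⇒ div: (4*(x^2)) + 3 = 7.
Step 2. [(4*(x^2)) + 3 = 7] the outer +3 inverts by subtracting 3. So sub: 4*(x^2) = 4.
Step 3. [4*(x^2) = 4] 4 out front; divide by 4 ⇒ div: x^2 = 1.
Step 4. [x^2 = 1] √ both sides: 1 ≥ 0 gives two branches, so sqrt: x = 1 or -1.

Answer: x ∈ {-1, 1}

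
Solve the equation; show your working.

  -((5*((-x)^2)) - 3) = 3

Step 1. [-((5*((-x)^2)) - 3) = 3] LHS negated; negate both sides ⇒ neg: (5*((-x)^2)) - 3 = -3.
Step 2. [(5*((-x)^2)) - 3 = -3] -3 is outermost — add 3 both sides, so sub: 5*((-x)^2) = 0.
Step 3. [5*((-x)^2) = 0] divide by the outer 5 ⇒ div: (-x)^2 = 0.
Step 4. [(-x)^2 = 0] LHS squared, RHS 0 ≥ 0: apply √ (±) ⇒ sqrt: -x = 0.
Step 5. [-x = 0] leading − — multiply by −1. So neg: x = 0.

Answer: x ∈ {0}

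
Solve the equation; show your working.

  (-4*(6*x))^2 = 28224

Step 1. [(-4*(6*x))^2 = 28224] LHS squared, RHS 28224 ≥ 0: apply √ (±), so sqrt: -4*(6*x) = 168 or -168.
Step 2. [-4*(6*x) = 168 or -168] divide by the outer -4, so div: 6*x = -42 or 42.
Step 3. [6*x = -42 or 42] 6·(inner) — divide through by 6. So div: x = -7 or 7.

Answer: x ∈ {-7, 7}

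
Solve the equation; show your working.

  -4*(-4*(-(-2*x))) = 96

Step 1. [-4*(-4*(-(-2*x))) = 96] divide by the outer -4, so div: -4*(-(-2*x)) = -24.
Step 2. [-4*(-(-2*x)) = -24] -4·(inner) — divide through by -4 ⇒ div: -(-2*x) = 6.
Step 3. [-(-2*x) = 6] flip signs both sides. So neg: -2*x = -6.
Step 4. [-2*x = -6] -2 out front; divide by -2 ⇒ div: x = 3.

Answer: x ∈ {3}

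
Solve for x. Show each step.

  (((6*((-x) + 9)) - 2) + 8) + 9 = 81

Step 1. [(((6*((-x) + 9)) - 2) + 8) + 9 = 81] 9 comes off first (subtract 9), so sub: ((6*((-x) + 9)) - 2) + 8 = 72.
Step 2. [((6*((-x) + 9)) - 2) + 8 = 72] +8 is outermost — subtract 8 both sides ⇒ sub: (6*((-x) + 9)) - 2 = 64.
Step 3. [(6*((-x) + 9)) - 2 = 64] peel the -2: add 2 from each side, so sub: 6*((-x) + 9) = 66.
Step 4. [6*((-x) + 9) = 66] divide by the outer 6. So div: (-x) + 9 = 11.
Step 5. [(-x) + 9 = 11] peel the +9: subtract 9 from each side, so sub: -x = 2.
Step 6. [-x = 2] LHS negated; negate both sides. So neg: x = -2.

Answer: x ∈ {-2}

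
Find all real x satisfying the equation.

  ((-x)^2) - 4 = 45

Step 1. [((-x)^2) - 4 = 45] peel the -4: add 4 from each side. So sub: (-x)^2 = 49.
Step 2. [(-x)^2 = 49] √ both sides: 49 ≥ 0 gives two branches. So sqrt: -x = 7 or -7.
Step 3. [-x = 7 or -7] LHS negated; negate both sides, so neg: x = -7 or 7.

Answer: x ∈ {-7, 7}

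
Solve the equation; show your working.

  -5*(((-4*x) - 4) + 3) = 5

Step 1. [-5*(((-4*x) - 4) + 3) = 5] -5·(inner) — divide through by -5 ⇒ div: ((-4*x) - 4) + 3 = -1.
Step 2. [((-4*x) - 4) + 3 = -1] 3 comes off first (subtract 3) ⇒ sub: (-4*x) - 4 = -4.
Step 3. [(-4*x) - 4 = -4] the outer -4 inverts by adding 4, so sub: -4*x = 0.
Step 4. [-4*x = 0] -4 out front; divide by -4 ⇒ div: x = 0.

Answer: x ∈ {0}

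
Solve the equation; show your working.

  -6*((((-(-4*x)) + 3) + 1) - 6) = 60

Step 1. [-6*((((-(-4*x)) + 3) + 1) - 6) = 60] leading coefficient -6: divide by -6. So div: (((-(-4*x)) + 3) + 1) - 6 = -10.
Step 2. [(((-(-4*x)) + 3) + 1) - 6 = -10] 6 comes off first (add 6) ⇒ sub: ((-(-4*x)) + 3) + 1 = -4.
Step 3. [((-(-4*x)) + 3) + 1 = -4] the outer +1 inverts by subtracting 1. So sub: (-(-4*x)) + 3 = -5.
Step 4. [(-(-4*x)) + 3 = -5] peel the +3: subtract 3 from each side, so sub: -(-4*x) = -8.
Step 5. [-(-4*x) = -8] leading − — multiply by −1. So neg: -4*x = 8.
Step 6. [-4*x = 8] -4 out front; divide by -4, so div: x = -2.

Answer: x ∈ {-2}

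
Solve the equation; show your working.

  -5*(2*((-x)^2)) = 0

Step 1. [-5*(2*((-x)^2)) = 0] -5·(inner) — divide through by -5. So div: 2*((-x)^2) = 0.
Step 2. [2*((-x)^2) = 0] divide by the outer 2 ⇒ div: (-x)^2 = 0.
Step 3. [(-x)^2 = 0] LHS squared, RHS 0 ≥ 0: apply √ (±). So sqrt: -x = 0.
Step 4. [-x = 0] leading − — multiply by −1 ⇒ neg: x = 0.

Answer: x ∈ {0}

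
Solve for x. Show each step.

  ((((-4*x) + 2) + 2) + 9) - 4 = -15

Step 1. [((((-4*x) + 2) + 2) + 9) - 4 = -15] add 4: x sits inside (… - 4), so sub: (((-4*x) + 2) + 2) + 9 = -11.
Step 2. [(((-4*x) + 2) + 2) + 9 = -11] +9 is outermost — subtract 9 both sides. So sub: ((-4*x) + 2) + 2 = -20.
Step 3. [((-4*x) + 2) + 2 = -20] 2 comes off first (subtract 2). So sub: (-4*x) + 2 = -22.
Step 4. [(-4*x) + 2 = -22] 2 comes off first (subtract 2), so sub: -4*x = -24.
Step 5. [-4*x = -24] LHS = -4·(…); ÷-4 both sides ⇒ div: x = 6.

Answer: x ∈ {6}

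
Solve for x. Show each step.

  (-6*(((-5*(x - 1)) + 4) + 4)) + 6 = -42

Step 1. [(-6*(((-5*(x - 1)) + 4) + 4)) + 6 = -42] common factor -6 (LHS and -42) — divide through, so factor: (((-5*(x - 1)) + 4) + 4) - 1 = 7.
Step 2. [(((-5*(x - 1)) + 4) + 4) - 1 = 7] the outer -1 inverts by adding 1. So sub: ((-5*(x - 1)) + 4) + 4 = 8.
Step 3. [((-5*(x - 1)) + 4) + 4 = 8] 4 comes off first (subtract 4) ⇒ sub: (-5*(x - 1)) + 4 = 4.
Step 4. [(-5*(x - 1)) + 4 = 4] subtract 4: x sits inside (… + 4) ⇒ sub: -5*(x - 1) = 0.
Step 5. [-5*(x - 1) = 0] leading coefficient -5: divide by -5. So div: x - 1 = 0.
Step 6. [x - 1 = 0] the outer -1 inverts by adding 1 ⇒ sub: x = 1.

Answer: x ∈ {1}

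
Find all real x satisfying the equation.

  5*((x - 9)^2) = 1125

Step 1. [5*((x - 9)^2) = 1125] 5 out front; divide by 5, so div: (x - 9)^2 = 225.
Step 2. [(x - 9)^2 = 225] LHS squared, RHS 225 ≥ 0: apply √ (±) ⇒ sqrt: x - 9 = 15 or -15.
Step 3. [x - 9 = 15 or -15] -9 is outermost — add 9 both sides ⇒ sub: x = 24 or -6.

Answer: x ∈ {-6, 24}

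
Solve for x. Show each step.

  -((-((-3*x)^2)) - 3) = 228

Step 1. [-((-((-3*x)^2)) - 3) = 228] LHS negated; negate both sides. So neg: (-((-3*x)^2)) - 3 = -228.
Step 2. [(-((-3*x)^2)) - 3 = -228] add 3: x sits inside (… - 3), so sub: -((-3*x)^2) = -225.
Step 3. [-((-3*x)^2) = -225] flip signs both sides, so neg: (-3*x)^2 = 225.
Step 4. [(-3*x)^2 = 225] LHS squared, RHS 225 ≥ 0: apply √ (±), so sqrt: -3*x = 15 or -15.
Step 5. [-3*x = 15 or -15] -3 out front; divide by -3. So div: x = -5 or 5.

Answer: x ∈ {-5, 5}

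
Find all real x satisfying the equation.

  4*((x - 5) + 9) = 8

Step 1. [4*((x - 5) + 9) = 8] LHS = 4·(…); ÷4 both sides ⇒ div: (x - 5) + 9 = 2.
Step 2. [(x - 5) + 9 = 2] the outer +9 inverts by subtracting 9, so sub: x - 5 = -7.
Step 3. [x - 5 = -7] -5 is outermost — add 5 both sides. So sub: x = -2.

Answer: x ∈ {-2}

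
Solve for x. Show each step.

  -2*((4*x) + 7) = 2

Step 1. [-2*((4*x) + 7) = 2] -2·(inner) — divide through by -2, so div: (4*x) + 7 = -1.
Step 2. [(4*x) + 7 = -1] 7 comes off first (subtract 7). So sub: 4*x = -8.
Step 3. [4*x = -8] 4 out front; divide by 4. So div: x = -2.

Answer: x ∈ {-2}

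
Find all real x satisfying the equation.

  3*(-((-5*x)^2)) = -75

Step 1. [3*(-((-5*x)^2)) = -75] leading coefficient 3: divide by 3 ⇒ div: -((-5*x)^2) = -25.
Step 2. [-((-5*x)^2) = -25] leading − — multiply by −1. So neg: (-5*x)^2 = 25.
Step 3. [(-5*x)^2 = 25] √ both sides: 25 ≥ 0 gives two branches, so sqrt: -5*x = 5 or -5.
Step 4. [-5*x = 5 or -5] -5·(inner) — divide through by -5 ⇒ div: x = -1 or 1.

Answer: x ∈ {-1, 1}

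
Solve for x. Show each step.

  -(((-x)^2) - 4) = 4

Step 1. [-(((-x)^2) - 4) = 4] leading − — multiply by −1, so neg: ((-x)^2) - 4 = -4.
Step 2. [((-x)^2) - 4 = -4] 4 comes off first (add 4) ⇒ sub: (-x)^2 = 0.
Step 3. [(-x)^2 = 0] LHS squared, RHS 0 ≥ 0: apply √ (±) ⇒ sqrt: -x = 0.
Step 4. [-x = 0] leading − — multiply by −1, so neg: x = 0.

Answer: x ∈ {0}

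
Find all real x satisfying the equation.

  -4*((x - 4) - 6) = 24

Step 1. [-4*((x - 4) - 6) = 24] divide by the outer -4. So div: (x - 4) - 6 = -6.
Step 2. [(x - 4) - 6 = -6] add 6: x sits inside (… - 6) ⇒ sub: x - 4 = 0.
Step 3. [x - 4 = 0] add 4: x sits inside (… - 4). So sub: x = 4.

Answer: x ∈ {4}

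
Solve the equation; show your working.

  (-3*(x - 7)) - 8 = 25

Step 1. [(-3*(x - 7)) - 8 = 25] the outer -8 inverts by adding 8. So sub: -3*(x - 7) = 33.
Step 2. [-3*(x - 7) = 33] -3·(inner) — divide through by -3 ⇒ div: x - 7 = -11.
Step 3. [x - 7 = -11] peel the -7: add 7 from each side ⇒ sub: x = -4.

Answer: x ∈ {-4}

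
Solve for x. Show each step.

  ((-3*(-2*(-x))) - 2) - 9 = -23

Step 1. [((-3*(-2*(-x))) - 2) - 9 = -23] add 9: x sits inside (… - 9) ⇒ sub: (-3*(-2*(-x))) - 2 = -14.
Step 2. [(-3*(-2*(-x))) - 2 = -14] the outer -2 inverts by adding 2 ⇒ sub: -3*(-2*(-x)) = -12.
Step 3. [-3*(-2*(-x)) = -12] divide by the outer -3 ⇒ div: -2*(-x) = 4.
Step 4. [-2*(-x) = 4] leading coefficient -2: divide by -2, so div: -x = -2.
Step 5. [-x = -2] flip signs both sides. So neg: x = 2.

Answer: x ∈ {2}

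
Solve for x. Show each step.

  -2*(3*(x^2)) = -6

Step 1. [-2*(3*(x^2)) = -6] leading coefficient -2: divide by -2. So div: 3*(x^2) = 3.
Step 2. [3*(x^2) = 3] divide by the outer 3 ⇒ div: x^2 = 1.
Step 3. [x^2 = 1] √ both sides: 1 ≥ 0 gives two branches. So sqrt: x = 1 or -1.

Answer: x ∈ {-1, 1}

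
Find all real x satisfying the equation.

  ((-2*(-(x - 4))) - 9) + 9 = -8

Step 1. [((-2*(-(x - 4))) - 9) + 9 = -8] +9 is outermost — subtract 9 both sides. So sub: (-2*(-(x - 4))) - 9 = -17.
Step 2. [(-2*(-(x - 4))) - 9 = -17] -9 is outermost — add 9 both sides. So sub: -2*(-(x - 4)) = -8.
Step 3. [-2*(-(x - 4)) = -8] leading coefficient -2: divide by -2. So div: -(x - 4) = 4.
Step 4. [-(x - 4) = 4] LHS negated; negate both sides. So neg: x - 4 = -4.
Step 5. [x - 4 = -4] -4 is outermost — add 4 both sides. So sub: x = 0.

Answer: x ∈ {0}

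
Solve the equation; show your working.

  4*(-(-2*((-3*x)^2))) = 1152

Step 1. [4*(-(-2*((-3*x)^2))) = 1152] LHS = 4·(…); ÷4 both sides ⇒ div: -(-2*((-3*x)^2)) = 288.
Step 2. [-(-2*((-3*x)^2)) = 288] flip signs both sides. So neg: -2*((-3*x)^2) = -288.
Step 3. [-2*((-3*x)^2) = -288] LHS = -2·(…); ÷-2 both sides. So div: (-3*x)^2 = 144.
Step 4. [(-3*x)^2 = 144] 144 ≥ 0, LHS is (·)² — take ±√ ⇒ sqrt: -3*x = 12 or -12.
Step 5. [-3*x = 12 or -12] -3 out front; divide by -3, so div: x = -4 or 4.

Answer: x ∈ {-4, 4}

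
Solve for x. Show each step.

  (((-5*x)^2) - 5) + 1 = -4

Step 1. [(((-5*x)^2) - 5) + 1 = -4] +1 is outermost — subtract 1 both sides, so sub: ((-5*x)^2) - 5 = -5.
Step 2. [((-5*x)^2) - 5 = -5] add 5: x sits inside (… - 5). So sub: (-5*x)^2 = 0.
Step 3. [(-5*x)^2 = 0] 0 ≥ 0, LHS is (·)² — take ±√, so sqrt: -5*x = 0.
Step 4. [-5*x = 0] leading coefficient -5: divide by -5 ⇒ div: x = 0.

Answer: x ∈ {0}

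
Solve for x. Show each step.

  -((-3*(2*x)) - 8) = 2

Step 1. [-((-3*(2*x)) - 8) = 2] LHS negated; negate both sides, so neg: (-3*(2*x)) - 8 = -2.
Step 2. [(-3*(2*x)) - 8 = -2] 8 comes off first (add 8), so sub: -3*(2*x) = 6.
Step 3. [-3*(2*x) = 6] divide by the outer -3. So div: 2*x = -2.
Step 4. [2*x = -2] LHS = 2·(…); ÷2 both sides ⇒ div: x = -1.

Answer: x ∈ {-1}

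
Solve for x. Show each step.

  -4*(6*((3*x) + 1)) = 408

Step 1. [-4*(6*((3*x) + 1)) = 408] LHS = -4·(…); ÷-4 both sides ⇒ div: 6*((3*x) + 1) = -102.
Step 2. [6*((3*x) + 1) = -102] leading coefficient 6: divide by 6, so div: (3*x) + 1 = -17.
Step 3. [(3*x) + 1 = -17] peel the +1: subtract 1 from each side, so sub: 3*x = -18.
Step 4. [3*x = -18] 3·(inner) — divide through by 3. So div: x = -6.

Answer: x ∈ {-6}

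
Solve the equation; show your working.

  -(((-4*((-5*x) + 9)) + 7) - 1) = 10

Step 1. [-(((-4*((-5*x) + 9)) + 7) - 1) = 10] leading − — multiply by −1. So neg: ((-4*((-5*x) + 9)) + 7) - 1 = -10.
Step 2. [((-4*((-5*x) + 9)) + 7) - 1 = -10] -1 is outermost — add 1 both sides. So sub: (-4*((-5*x) + 9)) + 7 = -9.
Step 3. [(-4*((-5*x) + 9)) + 7 = -9] +7 is outermost — subtract 7 both sides, so sub: -4*((-5*x) + 9) = -16.
Step 4. [-4*((-5*x) + 9) = -16] -4 out front; divide by -4, so div: (-5*x) + 9 = 4.
Step 5. [(-5*x) + 9 = 4] 9 comes off first (subtract 9). So sub: -5*x = -5.
Step 6. [-5*x = -5] -5·(inner) — divide through by -5. So div: x = 1.

Answer: x ∈ {1}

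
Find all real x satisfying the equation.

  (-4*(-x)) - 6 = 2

Step 1. [(-4*(-x)) - 6 = 2] add 6: x sits inside (… - 6). So sub: -4*(-x) = 8.
Step 2. [-4*(-x) = 8] -4·(inner) — divide through by -4, so div: -x = -2.
Step 3. [-x = -2] flip signs both sides ⇒ neg: x = 2.

Answer: x ∈ {2}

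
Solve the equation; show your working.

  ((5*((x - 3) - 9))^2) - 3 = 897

Step 1. [((5*((x - 3) - 9))^2) - 3 = 897] the outer -3 inverts by adding 3, so sub: (5*((x - 3) - 9))^2 = 900.
Step 2. [(5*((x - 3) - 9))^2 = 900] LHS squared, RHS 900 ≥ 0: apply √ (±) ⇒ sqrt: 5*((x - 3) - 9) = 30 or -30.
Step 3. [5*((x - 3) - 9) = 30 or -30] divide by the outer 5 ⇒ div: (x - 3) - 9 = 6 or -6.
Step 4. [(x - 3) - 9 = 6 or -6] 9 comes off first (add 9) ⇒ sub: x - 3 = 15 or 3.
Step 5. [x - 3 = 15 or 3] -3 is outermost — add 3 both sides ⇒ sub: x = 18 or 6.

Answer: x ∈ {6, 18}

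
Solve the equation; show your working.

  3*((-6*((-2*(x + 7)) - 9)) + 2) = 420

Step 1. [3*((-6*((-2*(x + 7)) - 9)) + 2) = 420] LHS = 3·(…); ÷3 both sides ⇒ div: (-6*((-2*(x + 7)) - 9)) + 2 = 140.
Step 2. [(-6*((-2*(x + 7)) - 9)) + 2 = 140] peel the +2: subtract 2 from each side ⇒ sub: -6*((-2*(x + 7)) - 9) = 138.
Step 3. [-6*((-2*(x + 7)) - 9) = 138] leading coefficient -6: divide by -6 ⇒ div: (-2*(x + 7)) - 9 = -23.
Step 4. [(-2*(x + 7)) - 9 = -23] peel the -9: add 9 from each side. So sub: -2*(x + 7) = -14.
Step 5. [-2*(x + 7) = -14] LHS = -2·(…); ÷-2 both sides. So div: x + 7 = 7.
Step 6. [x + 7 = 7] the outer +7 inverts by subtracting 7, so sub: x = 0.

Answer: x ∈ {0}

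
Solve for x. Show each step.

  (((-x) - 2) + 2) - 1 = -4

Step 1. [(((-x) - 2) + 2) - 1 = -4] -1 is outermost — add 1 both sides ⇒ sub: ((-x) - 2) + 2 = -3.
Step 2. [((-x) - 2) + 2 = -3] +2 is outermost — subtract 2 both sides. So sub: (-x) - 2 = -5.
Step 3. [(-x) - 2 = -5] add 2: x sits inside (… - 2). So sub: -x = -3.
Step 4. [-x = -3] leading − — multiply by −1. So neg: x = 3.

Answer: x ∈ {3}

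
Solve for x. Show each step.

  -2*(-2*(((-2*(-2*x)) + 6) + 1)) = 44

Step 1. [-2*(-2*(((-2*(-2*x)) + 6) + 1)) = 44] LHS = -2·(…); ÷-2 both sides. So div: -2*(((-2*(-2*x)) + 6) + 1) = -22.
Step 2. [-2*(((-2*(-2*x)) + 6) + 1) = -22] -2·(inner) — divide through by -2 ⇒ div: ((-2*(-2*x)) + 6) + 1 = 11.
Step 3. [((-2*(-2*x)) + 6) + 1 = 11] subtract 1: x sits inside (… + 1). So sub: (-2*(-2*x)) + 6 = 10.
Step 4. [(-2*(-2*x)) + 6 = 10] -2 divides every term; factor it out. So factor: (-2*x) - 3 = -5.
Step 5. [(-2*x) - 3 = -5] add 3: x sits inside (… - 3) ⇒ sub: -2*x = -2.
Step 6. [-2*x = -2] divide by the outer -2. So div: x = 1.

Answer: x ∈ {1}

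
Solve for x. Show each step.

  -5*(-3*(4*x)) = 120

Step 1. [-5*(-3*(4*x)) = 120] leading coefficient -5: divide by -5. So div: -3*(4*x) = -24.
Step 2. [-3*(4*x) = -24] -3·(inner) — divide through by -3 ⇒ div: 4*x = 8.
Step 3. [4*x = 8] leading coefficient 4: divide by 4 ⇒ div: x = 2.

Answer: x ∈ {2}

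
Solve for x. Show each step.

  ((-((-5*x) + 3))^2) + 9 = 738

Step 1. [((-((-5*x) + 3))^2) + 9 = 738] 9 comes off first (subtract 9) ⇒ sub: (-((-5*x) + 3))^2 = 729.
Step 2. [(-((-5*x) + 3))^2 = 729] 729 ≥ 0, LHS is (·)² — take ±√. So sqrt: -((-5*x) + 3) = 27 or -27.
Step 3. [-((-5*x) + 3) = 27 or -27] leading − — multiply by −1. So neg: (-5*x) + 3 = -27 or 27.
Step 4. [(-5*x) + 3 = -27 or 27] peel the +3: subtract 3 from each side, so sub: -5*x = -30 or 24.
Step 5. [-5*x = -30 or 24] LHS = -5·(…); ÷-5 both sides. So div: x = 6 or -24/5.

Answer: x ∈ {-24/5, 6}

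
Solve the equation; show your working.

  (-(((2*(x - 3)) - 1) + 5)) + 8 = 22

Step 1. [(-(((2*(x - 3)) - 1) + 5)) + 8 = 22] the outer +8 inverts by subtracting 8. So sub: -(((2*(x - 3)) - 1) + 5) = 14.
Step 2. [-(((2*(x - 3)) - 1) + 5) = 14] flip signs both sides ⇒ neg: ((2*(x - 3)) - 1) + 5 = -14.
Step 3. [((2*(x - 3)) - 1) + 5 = -14] subtract 5: x sits inside (… + 5), so sub: (2*(x - 3)) - 1 = -19.
Step 4. [(2*(x - 3)) - 1 = -19] -1 is outermost — add 1 both sides. So sub: 2*(x - 3) = -18.
Step 5. [2*(x - 3) = -18] divide by the outer 2 ⇒ div: x - 3 = -9.
Step 6. [x - 3 = -9] add 3: x sits inside (… - 3) ⇒ sub: x = -6.

Answer: x ∈ {-6}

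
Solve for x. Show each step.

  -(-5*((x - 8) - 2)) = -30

Step 1. [-(-5*((x - 8) - 2)) = -30] LHS negated; negate both sides, so neg: -5*((x - 8) - 2) = 30.
Step 2. [-5*((x - 8) - 2) = 30] -5 out front; divide by -5 ⇒ div: (x - 8) - 2 = -6.
Step 3. [(x - 8) - 2 = -6] the outer -2 inverts by adding 2, so sub: x - 8 = -4.
Step 4. [x - 8 = -4] the outer -8 inverts by adding 8, so sub: x = 4.

Answer: x ∈ {4}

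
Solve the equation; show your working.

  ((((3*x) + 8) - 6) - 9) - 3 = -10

Step 1. [((((3*x) + 8) - 6) - 9) - 3 = -10] 3 comes off first (add 3). So sub: (((3*x) + 8) - 6) - 9 = -7.
Step 2. [(((3*x) + 8) - 6) - 9 = -7] peel the -9: add 9 from each side ⇒ sub: ((3*x) + 8) - 6 = 2.
Step 3. [((3*x) + 8) - 6 = 2] -6 is outermost — add 6 both sides ⇒ sub: (3*x) + 8 = 8.
Step 4. [(3*x) + 8 = 8] peel the +8: subtract 8 from each side ⇒ sub: 3*x = 0.
Step 5. [3*x = 0] 3 out front; divide by 3. So div: x = 0.

Answer: x ∈ {0}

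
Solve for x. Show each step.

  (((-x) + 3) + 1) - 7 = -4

Step 1. [(((-x) + 3) + 1) - 7 = -4] 7 comes off first (add 7) ⇒ sub: ((-x) + 3) + 1 = 3.
Step 2. [((-x) + 3) + 1 = 3] subtract 1: x sits inside (… + 1), so sub: (-x) + 3 = 2.
Step 3. [(-x) + 3 = 2] subtract 3: x sits inside (… + 3) ⇒ sub: -x = -1.
Step 4. [-x = -1] flip signs both sides, so neg: x = 1.

Answer: x ∈ {1}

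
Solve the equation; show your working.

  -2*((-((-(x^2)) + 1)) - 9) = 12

Step 1. [-2*((-((-(x^2)) + 1)) - 9) = 12] -2·(inner) — divide through by -2. So div: (-((-(x^2)) + 1)) - 9 = -6.
Step 2. [(-((-(x^2)) + 1)) - 9 = -6] add 9: x sits inside (… - 9) ⇒ sub: -((-(x^2)) + 1) = 3.
Step 3. [-((-(x^2)) + 1) = 3] leading − — multiply by −1 ⇒ neg: (-(x^2)) + 1 = -3.
Step 4. [(-(x^2)) + 1 = -3] 1 comes off first (subtract 1). So sub: -(x^2) = -4.
Step 5. [-(x^2) = -4] LHS negated; negate both sides. So neg: x^2 = 4.
Step 6. [x^2 = 4] √ both sides: 4 ≥ 0 gives two branches, so sqrt: x = 2 or -2.

Answer: x ∈ {-2, 2}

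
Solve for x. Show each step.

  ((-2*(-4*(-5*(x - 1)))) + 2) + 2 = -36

Step 1. [((-2*(-4*(-5*(x - 1)))) + 2) + 2 = -36] peel the +2: subtract 2 from each side. So sub: (-2*(-4*(-5*(x - 1)))) + 2 = -38.
Step 2. [(-2*(-4*(-5*(x - 1)))) + 2 = -38] peel the +2: subtract 2 from each side, so sub: -2*(-4*(-5*(x - 1))) = -40.
Step 3. [-2*(-4*(-5*(x - 1))) = -40] -2·(inner) — divide through by -2 ⇒ div: -4*(-5*(x - 1)) = 20.
Step 4. [-4*(-5*(x - 1)) = 20] LHS = -4·(…); ÷-4 both sides ⇒ div: -5*(x - 1) = -5.
Step 5. [-5*(x - 1) = -5] -5·(inner) — divide through by -5, so div: x - 1 = 1.
Step 6. [x - 1 = 1] 1 comes off first (add 1), so sub: x = 2.

Answer: x ∈ {2}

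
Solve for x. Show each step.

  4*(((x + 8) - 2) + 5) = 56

Step 1. [4*(((x + 8) - 2) + 5) = 56] divide by the outer 4. So div: ((x + 8) - 2) + 5 = 14.
Step 2. [((x + 8) - 2) + 5 = 14] subtract 5: x sits inside (… + 5) ⇒ sub: (x + 8) - 2 = 9.
Step 3. [(x + 8) - 2 = 9] 2 comes off first (add 2). So sub: x + 8 = 11.
Step 4. [x + 8 = 11] the outer +8 inverts by subtracting 8. So sub: x = 3.

Answer: x ∈ {3}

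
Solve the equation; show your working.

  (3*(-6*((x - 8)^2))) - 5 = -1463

Step 1. [(3*(-6*((x - 8)^2))) - 5 = -1463] the outer -5 inverts by adding 5 ⇒ sub: 3*(-6*((x - 8)^2)) = -1458.
Step 2. [3*(-6*((x - 8)^2)) = -1458] leading coefficient 3: divide by 3, so div: -6*((x - 8)^2) = -486.
Step 3. [-6*((x - 8)^2) = -486] LHS = -6·(…); ÷-6 both sides ⇒ div: (x - 8)^2 = 81.
Step 4. [(x - 8)^2 = 81] √ both sides: 81 ≥ 0 gives two branches ⇒ sqrt: x - 8 = 9 or -9.
Step 5. [x - 8 = 9 or -9] add 8: x sits inside (… - 8) ⇒ sub: x = 17 or -1.

Answer: x ∈ {-1, 17}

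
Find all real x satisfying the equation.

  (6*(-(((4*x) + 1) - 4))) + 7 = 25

Step 1. [(6*(-(((4*x) + 1) - 4))) + 7 = 25] the outer +7 inverts by subtracting 7 ⇒ sub: 6*(-(((4*x) + 1) - 4)) = 18.
Step 2. [6*(-(((4*x) + 1) - 4)) = 18] 6 out front; divide by 6 ⇒ div: -(((4*x) + 1) - 4) = 3.
Step 3. [-(((4*x) + 1) - 4) = 3] flip signs both sides, so neg: ((4*x) + 1) - 4 = -3.
Step 4. [((4*x) + 1) - 4 = -3] add 4: x sits inside (… - 4). So sub: (4*x) + 1 = 1.
Step 5. [(4*x) + 1 = 1] the outer +1 inverts by subtracting 1 ⇒ sub: 4*x = 0.
Step 6. [4*x = 0] 4 out front; divide by 4, so div: x = 0.

Answer: x ∈ {0}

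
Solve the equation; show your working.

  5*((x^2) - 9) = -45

Step 1. [5*((x^2) - 9) = -45] 5·(inner) — divide through by 5. So div: (x^2) - 9 = -9.
Step 2. [(x^2) - 9 = -9] 9 comes off first (add 9). So sub: x^2 = 0.
Step 3. [x^2 = 0] LHS squared, RHS 0 ≥ 0: apply √ (±), so sqrt: x = 0.

Answer: x ∈ {0}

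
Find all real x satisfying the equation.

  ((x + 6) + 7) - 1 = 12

Step 1. [((x + 6) + 7) - 1 = 12] 1 comes off first (add 1). So sub: (x + 6) + 7 = 13.
Step 2. [(x + 6) + 7 = 13] 7 comes off first (subtract 7) ⇒ sub: x + 6 = 6.
Step 3. [x + 6 = 6] subtract 6: x sits inside (… + 6), so sub: x = 0.

Answer: x ∈ {0}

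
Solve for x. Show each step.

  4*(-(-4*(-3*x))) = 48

Step 1. [4*(-(-4*(-3*x))) = 48] 4 out front; divide by 4. So div: -(-4*(-3*x)) = 12.
Step 2. [-(-4*(-3*x)) = 12] leading − — multiply by −1, so neg: -4*(-3*x) = -12.
Step 3. [-4*(-3*x) = -12] leading coefficient -4: divide by -4, so div: -3*x = 3.
Step 4. [-3*x = 3] -3 out front; divide by -3 ⇒ div: x = -1.

Answer: x ∈ {-1}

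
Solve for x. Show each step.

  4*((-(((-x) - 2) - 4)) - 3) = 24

Step 1. [4*((-(((-x) - 2) - 4)) - 3) = 24] LHS = 4·(…); ÷4 both sides ⇒ div: (-(((-x) - 2) - 4)) - 3 = 6.
Step 2. [(-(((-x) - 2) - 4)) - 3 = 6] 3 comes off first (add 3). So sub: -(((-x) - 2) - 4) = 9.
Step 3. [-(((-x) - 2) - 4) = 9] flip signs both sides. So neg: ((-x) - 2) - 4 = -9.
Step 4. [((-x) - 2) - 4 = -9] 4 comes off first (add 4) ⇒ sub: (-x) - 2 = -5.
Step 5. [(-x) - 2 = -5] add 2: x sits inside (… - 2). So sub: -x = -3.
Step 6. [-x = -3] leading − — multiply by −1 ⇒ neg: x = 3.

Answer: x ∈ {3}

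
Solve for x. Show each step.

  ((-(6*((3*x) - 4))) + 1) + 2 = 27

Step 1. [((-(6*((3*x) - 4))) + 1) + 2 = 27] +2 is outermost — subtract 2 both sides. So sub: (-(6*((3*x) - 4))) + 1 = 25.
Step 2. [(-(6*((3*x) - 4))) + 1 = 25] the outer +1 inverts by subtracting 1. So sub: -(6*((3*x) - 4)) = 24.
Step 3. [-(6*((3*x) - 4)) = 24] leading − — multiply by −1. So neg: 6*((3*x) - 4) = -24.
Step 4. [6*((3*x) - 4) = -24] LHS = 6·(…); ÷6 both sides ⇒ div: (3*x) - 4 = -4.
Step 5. [(3*x) - 4 = -4] the outer -4 inverts by adding 4, so sub: 3*x = 0.
Step 6. [3*x = 0] 3 out front; divide by 3 ⇒ div: x = 0.

Answer: x ∈ {0}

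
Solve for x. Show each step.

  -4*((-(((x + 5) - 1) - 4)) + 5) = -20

Step 1. [-4*((-(((x + 5) - 1) - 4)) + 5) = -20] LHS = -4·(…); ÷-4 both sides. So div: (-(((x + 5) - 1) - 4)) + 5 = 5.
Step 2. [(-(((x + 5) - 1) - 4)) + 5 = 5] the outer +5 inverts by subtracting 5 ⇒ sub: -(((x + 5) - 1) - 4) = 0.
Step 3. [-(((x + 5) - 1) - 4) = 0] flip signs both sides, so neg: ((x + 5) - 1) - 4 = 0.
Step 4. [((x + 5) - 1) - 4 = 0] 4 comes off first (add 4). So sub: (x + 5) - 1 = 4.
Step 5. [(x + 5) - 1 = 4] 1 comes off first (add 1) ⇒ sub: x + 5 = 5.
Step 6. [x + 5 = 5] 5 comes off first (subtract 5), so sub: x = 0.

Answer: x ∈ {0}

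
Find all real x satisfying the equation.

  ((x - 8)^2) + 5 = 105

Step 1. [((x - 8)^2) + 5 = 105] 5 comes off first (subtract 5), so sub: (x - 8)^2 = 100.
Step 2. [(x - 8)^2 = 100] 100 ≥ 0, LHS is (·)² — take ±√, so sqrt: x - 8 = 10 or -10.
Step 3. [x - 8 = 10 or -10] 8 comes off first (add 8) ⇒ sub: x = 18 or -2.

Answer: x ∈ {-2, 18}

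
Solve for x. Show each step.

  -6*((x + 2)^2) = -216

Step 1. [-6*((x + 2)^2) = -216] leading coefficient -6: divide by -6 ⇒ div: (x + 2)^2 = 36.
Step 2. [(x + 2)^2 = 36] √ both sides: 36 ≥ 0 gives two branches, so sqrt: x + 2 = 6 or -6.
Step 3. [x + 2 = 6 or -6] the outer +2 inverts by subtracting 2 ⇒ sub: x = 4 or -8.

Answer: x ∈ {-8, 4}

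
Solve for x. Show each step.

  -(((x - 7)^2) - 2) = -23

Step 1. [-(((x - 7)^2) - 2) = -23] leading − — multiply by −1 ⇒ neg: ((x - 7)^2) - 2 = 23.
Step 2. [((x - 7)^2) - 2 = 23] add 2: x sits inside (… - 2). So sub: (x - 7)^2 = 25.
Step 3. [(x - 7)^2 = 25] LHS squared, RHS 25 ≥ 0: apply √ (±), so sqrt: x - 7 = 5 or -5.
Step 4. [x - 7 = 5 or -5] add 7: x sits inside (… - 7) ⇒ sub: x = 12 or 2.

Answer: x ∈ {2, 12}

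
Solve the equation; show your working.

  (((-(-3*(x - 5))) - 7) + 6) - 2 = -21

Step 1. [(((-(-3*(x - 5))) - 7) + 6) - 2 = -21] the outer -2 inverts by adding 2, so sub: ((-(-3*(x - 5))) - 7) + 6 = -19.
Step 2. [((-(-3*(x - 5))) - 7) + 6 = -19] 6 comes off first (subtract 6) ⇒ sub: (-(-3*(x - 5))) - 7 = -25.
Step 3. [(-(-3*(x - 5))) - 7 = -25] 7 comes off first (add 7), so sub: -(-3*(x - 5)) = -18.
Step 4. [-(-3*(x - 5)) = -18] leading − — multiply by −1, so neg: -3*(x - 5) = 18.
Step 5. [-3*(x - 5) = 18] LHS = -3·(…); ÷-3 both sides. So div: x - 5 = -6.
Step 6. [x - 5 = -6] the outer -5 inverts by adding 5 ⇒ sub: x = -1.

Answer: x ∈ {-1}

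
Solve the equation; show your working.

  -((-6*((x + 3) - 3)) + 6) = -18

Step 1. [-((-6*((x + 3) - 3)) + 6) = -18] flip signs both sides, so neg: (-6*((x + 3) - 3)) + 6 = 18.
Step 2. [(-6*((x + 3) - 3)) + 6 = 18] -6 | LHS and -6 | 18: pull -6 out, so factor: ((x + 3) - 3) - 1 = -3.
Step 3. [((x + 3) - 3) - 1 = -3] add 1: x sits inside (… - 1), so sub: (x + 3) - 3 = -2.
Step 4. [(x + 3) - 3 = -2] the outer -3 inverts by adding 3 ⇒ sub: x + 3 = 1.
Step 5. [x + 3 = 1] subtract 3: x sits inside (… + 3). So sub: x = -2.

Answer: x ∈ {-2}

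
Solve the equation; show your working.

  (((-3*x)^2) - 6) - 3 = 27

Step 1. [(((-3*x)^2) - 6) - 3 = 27] 3 comes off first (add 3), so sub: ((-3*x)^2) - 6 = 30.
Step 2. [((-3*x)^2) - 6 = 30] add 6: x sits inside (… - 6) ⇒ sub: (-3*x)^2 = 36.
Step 3. [(-3*x)^2 = 36] LHS squared, RHS 36 ≥ 0: apply √ (±), so sqrt: -3*x = 6 or -6.
Step 4. [-3*x = 6 or -6] -3·(inner) — divide through by -3 ⇒ div: x = -2 or 2.

Answer: x ∈ {-2, 2}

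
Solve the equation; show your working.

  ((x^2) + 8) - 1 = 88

Step 1. [((x^2) + 8) - 1 = 88] -1 is outermost — add 1 both sides. So sub: (x^2) + 8 = 89.
Step 2. [(x^2) + 8 = 89] 8 comes off first (subtract 8) ⇒ sub: x^2 = 81.
Step 3. [x^2 = 81] LHS squared, RHS 81 ≥ 0: apply √ (±). So sqrt: x = 9 or -9.

Answer: x ∈ {-9, 9}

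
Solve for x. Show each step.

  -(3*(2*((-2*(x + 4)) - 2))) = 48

Step 1. [-(3*(2*((-2*(x + 4)) - 2))) = 48] LHS negated; negate both sides, so neg: 3*(2*((-2*(x + 4)) - 2)) = -48.
Step 2. [3*(2*((-2*(x + 4)) - 2)) = -48] leading coefficient 3: divide by 3. So div: 2*((-2*(x + 4)) - 2) = -16.
Step 3. [2*((-2*(x + 4)) - 2) = -16] 2·(inner) — divide through by 2, so div: (-2*(x + 4)) - 2 = -8.
Step 4. [(-2*(x + 4)) - 2 = -8] -2 | LHS and -2 | -8: pull -2 out. So factor: (x + 4) + 1 = 4.
Step 5. [(x + 4) + 1 = 4] peel the +1: subtract 1 from each side ⇒ sub: x + 4 = 3.
Step 6. [x + 4 = 3] 4 comes off first (subtract 4) ⇒ sub: x = -1.

Answer: x ∈ {-1}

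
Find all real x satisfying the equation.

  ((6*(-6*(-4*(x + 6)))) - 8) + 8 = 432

Step 1. [((6*(-6*(-4*(x + 6)))) - 8) + 8 = 432] +8 is outermost — subtract 8 both sides. So sub: (6*(-6*(-4*(x + 6)))) - 8 = 424.
Step 2. [(6*(-6*(-4*(x + 6)))) - 8 = 424] add 8: x sits inside (… - 8). So sub: 6*(-6*(-4*(x + 6))) = 432.
Step 3. [6*(-6*(-4*(x + 6))) = 432] 6 out front; divide by 6 ⇒ div: -6*(-4*(x + 6)) = 72.
Step 4. [-6*(-4*(x + 6)) = 72] LHS = -6·(…); ÷-6 both sides ⇒ div: -4*(x + 6) = -12.
Step 5. [-4*(x + 6) = -12] -4·(inner) — divide through by -4 ⇒ div: x + 6 = 3.
Step 6. [x + 6 = 3] 6 comes off first (subtract 6), so sub: x = -3.

Answer: x ∈ {-3}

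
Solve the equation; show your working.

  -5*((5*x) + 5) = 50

Step 1. [-5*((5*x) + 5) = 50] leading coefficient -5: divide by -5, so div: (5*x) + 5 = -10.
Step 2. [(5*x) + 5 = -10] subtract 5: x sits inside (… + 5) ⇒ sub: 5*x = -15.
Step 3. [5*x = -15] 5·(inner) — divide through by 5. So div: x = -3.

Answer: x ∈ {-3}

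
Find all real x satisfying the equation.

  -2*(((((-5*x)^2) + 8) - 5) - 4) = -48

Step 1. [-2*(((((-5*x)^2) + 8) - 5) - 4) = -48] -2 out front; divide by -2. So div: ((((-5*x)^2) + 8) - 5) - 4 = 24.
Step 2. [((((-5*x)^2) + 8) - 5) - 4 = 24] -4 is outermost — add 4 both sides. So sub: (((-5*x)^2) + 8) - 5 = 28.
Step 3. [(((-5*x)^2) + 8) - 5 = 28] peel the -5: add 5 from each side. So sub: ((-5*x)^2) + 8 = 33.
Step 4. [((-5*x)^2) + 8 = 33] peel the +8: subtract 8 from each side. So sub: (-5*x)^2 = 25.
Step 5. [(-5*x)^2 = 25] √ both sides: 25 ≥ 0 gives two branches ⇒ sqrt: -5*x = 5 or -5.
Step 6. [-5*x = 5 or -5] -5·(inner) — divide through by -5 ⇒ div: x = -1 or 1.

Answer: x ∈ {-1, 1}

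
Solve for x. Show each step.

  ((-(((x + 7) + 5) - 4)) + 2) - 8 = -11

Step 1. [((-(((x + 7) + 5) - 4)) + 2) - 8 = -11] add 8: x sits inside (… - 8) ⇒ sub: (-(((x + 7) + 5) - 4)) + 2 = -3.
Step 2. [(-(((x + 7) + 5) - 4)) + 2 = -3] subtract 2: x sits inside (… + 2) ⇒ sub: -(((x + 7) + 5) - 4) = -5.
Step 3. [-(((x + 7) + 5) - 4) = -5] flip signs both sides ⇒ neg: ((x + 7) + 5) - 4 = 5.
Step 4. [((x + 7) + 5) - 4 = 5] add 4: x sits inside (… - 4), so sub: (x + 7) + 5 = 9.
Step 5. [(x + 7) + 5 = 9] the outer +5 inverts by subtracting 5. So sub: x + 7 = 4.
Step 6. [x + 7 = 4] peel the +7: subtract 7 from each side. So sub: x = -3.

Answer: x ∈ {-3}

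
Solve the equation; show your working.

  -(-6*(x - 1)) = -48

Step 1. [-(-6*(x - 1)) = -48] LHS negated; negate both sides ⇒ neg: -6*(x - 1) = 48.
Step 2. [-6*(x - 1) = 48] leading coefficient -6: divide by -6, so div: x - 1 = -8.
Step 3. [x - 1 = -8] the outer -1 inverts by adding 1. So sub: x = -7.

Answer: x ∈ {-7}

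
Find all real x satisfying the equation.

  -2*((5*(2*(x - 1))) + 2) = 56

Step 1. [-2*((5*(2*(x - 1))) + 2) = 56] -2 out front; divide by -2, so div: (5*(2*(x - 1))) + 2 = -28.
Step 2. [(5*(2*(x - 1))) + 2 = -28] 2 comes off first (subtract 2). So sub: 5*(2*(x - 1)) = -30.
Step 3. [5*(2*(x - 1)) = -30] 5 out front; divide by 5, so div: 2*(x - 1) = -6.
Step 4. [2*(x - 1) = -6] 2·(inner) — divide through by 2 ⇒ div: x - 1 = -3.
Step 5. [x - 1 = -3] -1 is outermost — add 1 both sides. So sub: x = -2.

Answer: x ∈ {-2}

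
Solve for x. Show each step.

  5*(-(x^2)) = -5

Step 1. [5*(-(x^2)) = -5] divide by the outer 5 ⇒ div: -(x^2) = -1.
Step 2. [-(x^2) = -1] leading − — multiply by −1, so neg: x^2 = 1.
Step 3. [x^2 = 1] √ both sides: 1 ≥ 0 gives two branches, so sqrt: x = 1 or -1.

Answer: x ∈ {-1, 1}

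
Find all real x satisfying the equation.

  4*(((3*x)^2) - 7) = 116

Step 1. [4*(((3*x)^2) - 7) = 116] leading coefficient 4: divide by 4 ⇒ div: ((3*x)^2) - 7 = 29.
Step 2. [((3*x)^2) - 7 = 29] peel the -7: add 7 from each side, so sub: (3*x)^2 = 36.
Step 3. [(3*x)^2 = 36] LHS squared, RHS 36 ≥ 0: apply √ (±), so sqrt: 3*x = 6 or -6.
Step 4. [3*x = 6 or -6] 3 out front; divide by 3, so div: x = 2 or -2.

Answer: x ∈ {-2, 2}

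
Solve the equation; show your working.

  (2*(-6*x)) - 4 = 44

Step 1. [(2*(-6*x)) - 4 = 44] the outer -4 inverts by adding 4, so sub: 2*(-6*x) = 48.
Step 2. [2*(-6*x) = 48] divide by the outer 2, so div: -6*x = 24.
Step 3. [-6*x = 24] -6 out front; divide by -6, so div: x = -4.

Answer: x ∈ {-4}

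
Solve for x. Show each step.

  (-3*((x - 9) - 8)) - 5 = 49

Step 1. [(-3*((x - 9) - 8)) - 5 = 49] -5 is outermost — add 5 both sides ⇒ sub: -3*((x - 9) - 8) = 54.
Step 2. [-3*((x - 9) - 8) = 54] -3 out front; divide by -3. So div: (x - 9) - 8 = -18.
Step 3. [(x - 9) - 8 = -18] -8 is outermost — add 8 both sides, so sub: x - 9 = -10.
Step 4. [x - 9 = -10] peel the -9: add 9 from each side ⇒ sub: x = -1.

Answer: x ∈ {-1}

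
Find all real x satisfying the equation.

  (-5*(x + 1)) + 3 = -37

Step 1. [(-5*(x + 1)) + 3 = -37] the outer +3 inverts by subtracting 3. So sub: -5*(x + 1) = -40.
Step 2. [-5*(x + 1) = -40] LHS = -5·(…); ÷-5 both sides, so div: x + 1 = 8.
Step 3. [x + 1 = 8] 1 comes off first (subtract 1) ⇒ sub: x = 7.

Answer: x ∈ {7}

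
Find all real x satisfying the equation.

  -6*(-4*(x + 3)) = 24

Step 1. [-6*(-4*(x + 3)) = 24] LHS = -6·(…); ÷-6 both sides, so div: -4*(x + 3) = -4.
Step 2. [-4*(x + 3) = -4] divide by the outer -4, so div: x + 3 = 1.
Step 3. [x + 3 = 1] subtract 3: x sits inside (… + 3) ⇒ sub: x = -2.

Answer: x ∈ {-2}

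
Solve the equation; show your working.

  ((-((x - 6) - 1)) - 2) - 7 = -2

Step 1. [((-((x - 6) - 1)) - 2) - 7 = -2] -7 is outermost — add 7 both sides ⇒ sub: (-((x - 6) - 1)) - 2 = 5.
Step 2. [(-((x - 6) - 1)) - 2 = 5] add 2: x sits inside (… - 2). So sub: -((x - 6) - 1) = 7.
Step 3. [-((x - 6) - 1) = 7] flip signs both sides, so neg: (x - 6) - 1 = -7.
Step 4. [(x - 6) - 1 = -7] 1 comes off first (add 1). So sub: x - 6 = -6.
Step 5. [x - 6 = -6] peel the -6: add 6 from each side. So sub: x = 0.

Answer: x ∈ {0}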